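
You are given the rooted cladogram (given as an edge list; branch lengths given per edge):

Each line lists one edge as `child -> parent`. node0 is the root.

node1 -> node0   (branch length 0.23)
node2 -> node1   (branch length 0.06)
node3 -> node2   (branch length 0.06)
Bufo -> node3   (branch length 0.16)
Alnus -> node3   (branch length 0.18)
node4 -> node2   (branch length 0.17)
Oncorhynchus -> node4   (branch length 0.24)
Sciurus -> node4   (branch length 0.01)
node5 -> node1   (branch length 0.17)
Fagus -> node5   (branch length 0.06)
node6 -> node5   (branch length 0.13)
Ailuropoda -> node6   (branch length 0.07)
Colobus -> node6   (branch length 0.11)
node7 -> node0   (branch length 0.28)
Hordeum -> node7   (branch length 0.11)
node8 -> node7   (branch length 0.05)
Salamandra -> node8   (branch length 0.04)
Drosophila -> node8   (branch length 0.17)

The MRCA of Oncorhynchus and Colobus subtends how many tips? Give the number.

7

The MRCA of Oncorhynchus and Colobus is the node subtending (((Bufo,Alnus),(Oncorhynchus,Sciurus)),(Fagus,(Ailuropoda,Colobus))).
That clade contains 7 terminal taxa: Ailuropoda, Alnus, Bufo, Colobus, Fagus, Oncorhynchus, Sciurus.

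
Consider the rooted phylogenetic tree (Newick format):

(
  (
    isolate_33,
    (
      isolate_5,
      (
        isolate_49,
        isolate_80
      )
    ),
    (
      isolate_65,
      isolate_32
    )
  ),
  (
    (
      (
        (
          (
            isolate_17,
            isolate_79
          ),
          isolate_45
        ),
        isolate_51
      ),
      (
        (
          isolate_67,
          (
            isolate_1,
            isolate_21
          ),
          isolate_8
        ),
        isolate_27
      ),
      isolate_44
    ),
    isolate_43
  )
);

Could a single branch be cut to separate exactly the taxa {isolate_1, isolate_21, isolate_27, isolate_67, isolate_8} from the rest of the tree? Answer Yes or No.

The most recent common ancestor of these taxa subtends ((isolate_67,(isolate_1,isolate_21),isolate_8),isolate_27).
That clade has exactly 5 tips — every listed taxon and nothing else — so the group is monophyletic.

Yes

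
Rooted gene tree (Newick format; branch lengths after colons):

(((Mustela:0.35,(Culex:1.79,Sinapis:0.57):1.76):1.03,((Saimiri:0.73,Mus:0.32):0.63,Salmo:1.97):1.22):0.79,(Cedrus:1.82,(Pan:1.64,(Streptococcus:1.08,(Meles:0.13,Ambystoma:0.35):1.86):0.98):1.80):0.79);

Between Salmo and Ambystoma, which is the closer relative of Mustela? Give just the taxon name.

Salmo

The MRCA of Mustela and Salmo subtends ((Mustela,(Culex,Sinapis)),((Saimiri,Mus),Salmo)) (6 taxa).
The MRCA of Mustela and Ambystoma is the root, subtending the entire tree (11 taxa).
The first is nested inside the second, so Mustela shares a more recent common ancestor with Salmo.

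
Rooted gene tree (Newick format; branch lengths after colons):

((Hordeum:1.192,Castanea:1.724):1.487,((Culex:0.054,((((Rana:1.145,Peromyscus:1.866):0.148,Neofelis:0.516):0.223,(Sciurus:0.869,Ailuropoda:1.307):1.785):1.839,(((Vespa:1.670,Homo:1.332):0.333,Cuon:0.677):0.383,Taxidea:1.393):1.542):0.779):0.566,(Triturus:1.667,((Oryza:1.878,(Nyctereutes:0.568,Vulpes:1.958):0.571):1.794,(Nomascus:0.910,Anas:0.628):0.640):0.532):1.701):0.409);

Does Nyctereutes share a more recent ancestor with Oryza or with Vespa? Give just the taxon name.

The MRCA of Nyctereutes and Oryza subtends (Oryza,(Nyctereutes,Vulpes)) (3 taxa).
The MRCA of Nyctereutes and Vespa subtends ((Culex,((((Rana,Peromyscus),Neofelis),(Sciurus,Ailuropoda)),(((Vespa,Homo),Cuon),Taxidea))),(Triturus,((Oryza,(Nyctereutes,Vulpes)),(Nomascus,Anas)))) (16 taxa).
The first is nested inside the second, so Nyctereutes shares a more recent common ancestor with Oryza.

Oryza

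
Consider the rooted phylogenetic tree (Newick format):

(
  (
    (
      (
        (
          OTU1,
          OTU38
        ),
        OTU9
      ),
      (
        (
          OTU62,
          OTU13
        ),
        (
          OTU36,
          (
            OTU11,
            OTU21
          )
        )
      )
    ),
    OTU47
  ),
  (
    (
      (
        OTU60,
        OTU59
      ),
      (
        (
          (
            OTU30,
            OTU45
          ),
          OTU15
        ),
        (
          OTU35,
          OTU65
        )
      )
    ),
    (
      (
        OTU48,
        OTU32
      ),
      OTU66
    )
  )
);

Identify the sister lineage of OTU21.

OTU21 attaches to the tree at the node subtending (OTU11,OTU21).
The other lineage descending from that same node — the sister group — is the single tip OTU11.

OTU11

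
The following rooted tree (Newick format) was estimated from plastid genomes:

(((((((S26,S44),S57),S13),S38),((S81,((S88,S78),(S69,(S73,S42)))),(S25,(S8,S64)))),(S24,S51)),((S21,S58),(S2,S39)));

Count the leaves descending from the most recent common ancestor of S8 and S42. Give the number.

9

The MRCA of S8 and S42 is the node subtending ((S81,((S88,S78),(S69,(S73,S42)))),(S25,(S8,S64))).
That clade contains 9 terminal taxa: S25, S42, S64, S69, S73, S78, S8, S81, S88.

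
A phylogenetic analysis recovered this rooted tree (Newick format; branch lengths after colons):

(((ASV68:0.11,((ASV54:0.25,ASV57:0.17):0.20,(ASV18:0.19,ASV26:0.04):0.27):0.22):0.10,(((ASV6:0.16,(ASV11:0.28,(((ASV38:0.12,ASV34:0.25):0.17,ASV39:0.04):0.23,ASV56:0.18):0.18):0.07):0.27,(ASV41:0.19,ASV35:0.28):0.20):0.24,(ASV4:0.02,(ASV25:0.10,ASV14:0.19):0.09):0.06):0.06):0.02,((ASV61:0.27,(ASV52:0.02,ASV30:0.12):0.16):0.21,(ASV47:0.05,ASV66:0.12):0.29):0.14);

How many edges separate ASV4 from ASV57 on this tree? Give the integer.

7

The MRCA of ASV4 and ASV57 is the node subtending ((ASV68,((ASV54,ASV57),(ASV18,ASV26))),(((ASV6,(ASV11,(((ASV38,ASV34),ASV39),ASV56))),(ASV41,ASV35)),(ASV4,(ASV25,ASV14)))).
From ASV4 up to that node: 3 branches. From ASV57 up to the same node: 4 branches. Total: 3 + 4 = 7.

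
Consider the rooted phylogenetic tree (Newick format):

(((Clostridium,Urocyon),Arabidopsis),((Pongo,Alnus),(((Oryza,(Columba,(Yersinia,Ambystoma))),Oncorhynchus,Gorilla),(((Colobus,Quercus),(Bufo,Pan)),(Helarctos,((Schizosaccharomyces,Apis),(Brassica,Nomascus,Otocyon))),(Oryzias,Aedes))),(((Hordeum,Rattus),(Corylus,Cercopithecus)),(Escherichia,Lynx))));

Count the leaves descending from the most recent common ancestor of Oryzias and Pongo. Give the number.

The MRCA of Oryzias and Pongo is the node subtending ((Pongo,Alnus),(((Oryza,(Columba,(Yersinia,Ambystoma))),Oncorhynchus,Gorilla),(((Colobus,Quercus),(Bufo,Pan)),(Helarctos,((Schizosaccharomyces,Apis),(Brassica,Nomascus,Otocyon))),(Oryzias,Aedes))),(((Hordeum,Rattus),(Corylus,Cercopithecus)),(Escherichia,Lynx))).
That clade contains 26 terminal taxa: Aedes, Alnus, Ambystoma, Apis, Brassica, Bufo, Cercopithecus, Colobus, Columba, Corylus, Escherichia, Gorilla, Helarctos, Hordeum, Lynx, Nomascus, Oncorhynchus, Oryza, Oryzias, Otocyon, Pan, Pongo, Quercus, Rattus, Schizosaccharomyces, Yersinia.

26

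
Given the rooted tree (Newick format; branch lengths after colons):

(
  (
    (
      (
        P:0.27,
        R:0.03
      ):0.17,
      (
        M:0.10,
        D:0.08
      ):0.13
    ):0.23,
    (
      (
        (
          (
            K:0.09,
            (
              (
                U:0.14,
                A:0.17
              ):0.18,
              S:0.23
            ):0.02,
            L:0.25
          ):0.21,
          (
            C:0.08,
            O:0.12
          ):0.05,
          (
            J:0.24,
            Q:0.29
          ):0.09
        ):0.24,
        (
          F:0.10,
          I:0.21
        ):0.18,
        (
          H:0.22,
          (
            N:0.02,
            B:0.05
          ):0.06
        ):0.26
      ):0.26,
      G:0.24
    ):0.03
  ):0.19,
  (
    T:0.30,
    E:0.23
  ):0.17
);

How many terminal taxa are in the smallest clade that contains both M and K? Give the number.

19

The MRCA of M and K is the node subtending (((P,R),(M,D)),((((K,((U,A),S),L),(C,O),(J,Q)),(F,I),(H,(N,B))),G)).
That clade contains 19 terminal taxa: A, B, C, D, F, G, H, I, J, K, L, M, N, O, P, Q, R, S, U.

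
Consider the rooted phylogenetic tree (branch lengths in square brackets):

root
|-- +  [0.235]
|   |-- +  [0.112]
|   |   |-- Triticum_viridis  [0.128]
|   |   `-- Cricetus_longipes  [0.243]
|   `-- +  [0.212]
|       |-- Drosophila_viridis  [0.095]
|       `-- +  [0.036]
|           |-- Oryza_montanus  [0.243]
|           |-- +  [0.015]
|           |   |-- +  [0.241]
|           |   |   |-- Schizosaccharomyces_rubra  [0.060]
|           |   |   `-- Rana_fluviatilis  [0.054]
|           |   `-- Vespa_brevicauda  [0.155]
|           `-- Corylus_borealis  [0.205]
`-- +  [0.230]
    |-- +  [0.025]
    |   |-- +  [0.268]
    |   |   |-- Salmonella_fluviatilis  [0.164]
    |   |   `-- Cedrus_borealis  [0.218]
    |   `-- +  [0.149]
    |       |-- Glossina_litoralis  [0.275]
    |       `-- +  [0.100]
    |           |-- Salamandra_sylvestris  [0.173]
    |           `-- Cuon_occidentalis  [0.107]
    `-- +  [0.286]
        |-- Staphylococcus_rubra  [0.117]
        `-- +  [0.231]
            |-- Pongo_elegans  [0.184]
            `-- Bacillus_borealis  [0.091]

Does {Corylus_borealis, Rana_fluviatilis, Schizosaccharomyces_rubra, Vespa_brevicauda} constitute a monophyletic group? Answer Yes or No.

The MRCA of the listed taxa subtends (Oryza_montanus,((Schizosaccharomyces_rubra,Rana_fluviatilis),Vespa_brevicauda),Corylus_borealis).
That clade also contains Oryza_montanus, which is not in the proposed group, so the group is not monophyletic.

No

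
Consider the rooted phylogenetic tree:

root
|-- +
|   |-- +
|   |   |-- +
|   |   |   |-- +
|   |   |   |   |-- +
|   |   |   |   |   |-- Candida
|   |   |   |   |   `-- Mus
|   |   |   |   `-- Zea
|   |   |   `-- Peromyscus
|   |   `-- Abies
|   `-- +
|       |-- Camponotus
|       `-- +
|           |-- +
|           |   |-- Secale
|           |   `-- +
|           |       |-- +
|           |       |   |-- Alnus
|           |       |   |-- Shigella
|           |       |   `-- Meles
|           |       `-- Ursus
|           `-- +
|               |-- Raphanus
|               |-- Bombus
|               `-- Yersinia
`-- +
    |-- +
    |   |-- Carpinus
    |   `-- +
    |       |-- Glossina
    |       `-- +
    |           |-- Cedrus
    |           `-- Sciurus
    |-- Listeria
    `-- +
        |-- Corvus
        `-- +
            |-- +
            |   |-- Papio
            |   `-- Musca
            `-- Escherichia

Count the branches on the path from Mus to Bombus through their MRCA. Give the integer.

The MRCA of Mus and Bombus is the node subtending (((((Candida,Mus),Zea),Peromyscus),Abies),(Camponotus,((Secale,((Alnus,Shigella,Meles),Ursus)),(Raphanus,Bombus,Yersinia)))).
From Mus up to that node: 5 branches. From Bombus up to the same node: 4 branches. Total: 5 + 4 = 9.

9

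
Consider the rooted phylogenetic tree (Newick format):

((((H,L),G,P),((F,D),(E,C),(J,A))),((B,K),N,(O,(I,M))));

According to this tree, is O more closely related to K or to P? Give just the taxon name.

The MRCA of O and K subtends ((B,K),N,(O,(I,M))) (6 taxa).
The MRCA of O and P is the root, subtending the entire tree (16 taxa).
The first is nested inside the second, so O shares a more recent common ancestor with K.

K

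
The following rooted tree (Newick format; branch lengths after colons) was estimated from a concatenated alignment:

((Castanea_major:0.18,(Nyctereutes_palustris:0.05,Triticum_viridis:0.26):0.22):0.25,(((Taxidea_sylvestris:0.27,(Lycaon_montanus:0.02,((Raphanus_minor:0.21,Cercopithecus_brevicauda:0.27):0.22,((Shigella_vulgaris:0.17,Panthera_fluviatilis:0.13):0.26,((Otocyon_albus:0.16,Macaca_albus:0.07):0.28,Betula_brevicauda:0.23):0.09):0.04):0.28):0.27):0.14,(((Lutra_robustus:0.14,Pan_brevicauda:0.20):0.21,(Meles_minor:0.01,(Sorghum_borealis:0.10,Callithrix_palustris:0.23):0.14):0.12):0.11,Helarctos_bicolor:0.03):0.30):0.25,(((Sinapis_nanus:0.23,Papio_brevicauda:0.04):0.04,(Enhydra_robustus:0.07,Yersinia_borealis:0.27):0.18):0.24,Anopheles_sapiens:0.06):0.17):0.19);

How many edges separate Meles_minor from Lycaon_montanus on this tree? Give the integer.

The MRCA of Meles_minor and Lycaon_montanus is the node subtending ((Taxidea_sylvestris,(Lycaon_montanus,((Raphanus_minor,Cercopithecus_brevicauda),((Shigella_vulgaris,Panthera_fluviatilis),((Otocyon_albus,Macaca_albus),Betula_brevicauda))))),(((Lutra_robustus,Pan_brevicauda),(Meles_minor,(Sorghum_borealis,Callithrix_palustris))),Helarctos_bicolor)).
From Meles_minor up to that node: 4 branches. From Lycaon_montanus up to the same node: 3 branches. Total: 4 + 3 = 7.

7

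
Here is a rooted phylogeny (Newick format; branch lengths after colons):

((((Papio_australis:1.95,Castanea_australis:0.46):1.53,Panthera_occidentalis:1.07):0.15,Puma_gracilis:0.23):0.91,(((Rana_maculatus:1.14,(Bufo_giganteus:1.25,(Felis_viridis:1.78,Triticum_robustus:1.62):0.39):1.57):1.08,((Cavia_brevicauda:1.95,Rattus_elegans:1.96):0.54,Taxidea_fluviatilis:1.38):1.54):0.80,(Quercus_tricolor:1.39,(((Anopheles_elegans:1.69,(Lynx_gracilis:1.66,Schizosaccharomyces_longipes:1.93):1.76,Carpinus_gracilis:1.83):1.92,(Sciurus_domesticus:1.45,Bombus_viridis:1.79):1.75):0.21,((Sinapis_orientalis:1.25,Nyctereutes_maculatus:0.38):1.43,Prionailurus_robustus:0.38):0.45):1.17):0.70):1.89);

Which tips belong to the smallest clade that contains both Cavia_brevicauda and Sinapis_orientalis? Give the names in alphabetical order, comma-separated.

Tracing Cavia_brevicauda: it sits inside (Cavia_brevicauda,Rattus_elegans).
Tracing Sinapis_orientalis: it sits inside (Sinapis_orientalis,Nyctereutes_maculatus).
The smallest clade enclosing both is (((Rana_maculatus,(Bufo_giganteus,(Felis_viridis,Triticum_robustus))),((Cavia_brevicauda,Rattus_elegans),Taxidea_fluviatilis)),(Quercus_tricolor,(((Anopheles_elegans,(Lynx_gracilis,Schizosaccharomyces_longipes),Carpinus_gracilis),(Sciurus_domesticus,Bombus_viridis)),((Sinapis_orientalis,Nyctereutes_maculatus),Prionailurus_robustus)))); the answer is its 17 terminal taxa in alphabetical order.

Anopheles_elegans, Bombus_viridis, Bufo_giganteus, Carpinus_gracilis, Cavia_brevicauda, Felis_viridis, Lynx_gracilis, Nyctereutes_maculatus, Prionailurus_robustus, Quercus_tricolor, Rana_maculatus, Rattus_elegans, Schizosaccharomyces_longipes, Sciurus_domesticus, Sinapis_orientalis, Taxidea_fluviatilis, Triticum_robustus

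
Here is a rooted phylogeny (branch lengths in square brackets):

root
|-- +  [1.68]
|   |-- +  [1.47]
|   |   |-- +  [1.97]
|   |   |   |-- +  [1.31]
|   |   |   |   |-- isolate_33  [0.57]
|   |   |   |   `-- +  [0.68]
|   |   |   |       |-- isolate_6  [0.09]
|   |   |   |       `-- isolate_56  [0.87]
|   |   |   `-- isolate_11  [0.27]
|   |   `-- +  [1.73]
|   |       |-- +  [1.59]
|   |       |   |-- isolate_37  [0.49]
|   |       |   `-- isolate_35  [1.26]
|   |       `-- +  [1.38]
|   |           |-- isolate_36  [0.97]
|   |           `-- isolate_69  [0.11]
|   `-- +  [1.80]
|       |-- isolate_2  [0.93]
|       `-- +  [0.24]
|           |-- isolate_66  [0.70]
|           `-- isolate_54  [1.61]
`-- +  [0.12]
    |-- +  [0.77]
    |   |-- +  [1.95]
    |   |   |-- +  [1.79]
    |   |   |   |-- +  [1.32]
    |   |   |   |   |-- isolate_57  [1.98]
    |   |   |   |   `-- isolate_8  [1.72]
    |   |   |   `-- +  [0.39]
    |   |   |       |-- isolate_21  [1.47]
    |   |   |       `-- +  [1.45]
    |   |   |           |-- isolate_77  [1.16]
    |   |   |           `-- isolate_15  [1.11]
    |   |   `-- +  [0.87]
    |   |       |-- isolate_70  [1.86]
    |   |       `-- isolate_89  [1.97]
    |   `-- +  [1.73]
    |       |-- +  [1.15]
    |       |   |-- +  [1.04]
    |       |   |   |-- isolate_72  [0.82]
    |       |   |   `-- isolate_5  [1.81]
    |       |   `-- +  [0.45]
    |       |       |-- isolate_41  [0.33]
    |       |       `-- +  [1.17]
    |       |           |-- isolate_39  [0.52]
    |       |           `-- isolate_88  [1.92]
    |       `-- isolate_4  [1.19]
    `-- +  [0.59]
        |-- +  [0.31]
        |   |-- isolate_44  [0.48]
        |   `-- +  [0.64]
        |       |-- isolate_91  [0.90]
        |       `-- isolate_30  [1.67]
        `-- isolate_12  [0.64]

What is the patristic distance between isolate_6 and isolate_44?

The path runs isolate_6 → … → MRCA → … → isolate_44; the MRCA is the root of the tree.
Branch lengths along that path: 0.09 + 0.68 + 1.31 + 1.97 + 1.47 + 1.68 + 0.12 + 0.59 + 0.31 + 0.48 = 8.70.

8.70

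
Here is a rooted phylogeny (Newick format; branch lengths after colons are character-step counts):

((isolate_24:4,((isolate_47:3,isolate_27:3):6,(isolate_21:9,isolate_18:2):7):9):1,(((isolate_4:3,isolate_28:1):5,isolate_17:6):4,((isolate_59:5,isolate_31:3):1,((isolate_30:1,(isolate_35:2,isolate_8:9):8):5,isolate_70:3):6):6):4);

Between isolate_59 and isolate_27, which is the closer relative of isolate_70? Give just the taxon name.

isolate_59

The MRCA of isolate_70 and isolate_59 subtends ((isolate_59,isolate_31),((isolate_30,(isolate_35,isolate_8)),isolate_70)) (6 taxa).
The MRCA of isolate_70 and isolate_27 is the root, subtending the entire tree (14 taxa).
The first is nested inside the second, so isolate_70 shares a more recent common ancestor with isolate_59.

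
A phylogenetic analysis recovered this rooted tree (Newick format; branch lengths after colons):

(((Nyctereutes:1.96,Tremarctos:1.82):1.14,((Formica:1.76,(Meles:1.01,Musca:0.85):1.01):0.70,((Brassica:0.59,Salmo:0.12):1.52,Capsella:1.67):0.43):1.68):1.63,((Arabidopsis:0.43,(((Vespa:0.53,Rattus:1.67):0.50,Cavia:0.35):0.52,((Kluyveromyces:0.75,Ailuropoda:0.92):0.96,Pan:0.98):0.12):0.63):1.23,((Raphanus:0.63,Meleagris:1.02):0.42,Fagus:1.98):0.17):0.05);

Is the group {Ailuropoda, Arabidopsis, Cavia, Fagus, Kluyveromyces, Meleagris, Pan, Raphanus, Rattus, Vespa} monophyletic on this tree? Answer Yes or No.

Yes

The most recent common ancestor of these taxa subtends ((Arabidopsis,(((Vespa,Rattus),Cavia),((Kluyveromyces,Ailuropoda),Pan))),((Raphanus,Meleagris),Fagus)).
That clade has exactly 10 tips — every listed taxon and nothing else — so the group is monophyletic.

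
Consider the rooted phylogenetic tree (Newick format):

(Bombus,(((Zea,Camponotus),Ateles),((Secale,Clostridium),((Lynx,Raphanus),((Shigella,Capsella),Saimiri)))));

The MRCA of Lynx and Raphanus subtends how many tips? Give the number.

The MRCA of Lynx and Raphanus is the node subtending (Lynx,Raphanus).
That clade contains 2 terminal taxa: Lynx, Raphanus.

2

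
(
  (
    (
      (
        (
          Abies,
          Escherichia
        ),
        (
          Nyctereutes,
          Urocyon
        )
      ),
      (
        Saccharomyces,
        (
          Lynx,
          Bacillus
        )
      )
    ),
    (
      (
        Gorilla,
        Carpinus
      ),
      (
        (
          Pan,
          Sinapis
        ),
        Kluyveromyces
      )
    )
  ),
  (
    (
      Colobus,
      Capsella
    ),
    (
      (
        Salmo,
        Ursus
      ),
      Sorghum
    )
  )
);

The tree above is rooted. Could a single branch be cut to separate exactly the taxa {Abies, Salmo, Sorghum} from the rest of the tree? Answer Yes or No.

No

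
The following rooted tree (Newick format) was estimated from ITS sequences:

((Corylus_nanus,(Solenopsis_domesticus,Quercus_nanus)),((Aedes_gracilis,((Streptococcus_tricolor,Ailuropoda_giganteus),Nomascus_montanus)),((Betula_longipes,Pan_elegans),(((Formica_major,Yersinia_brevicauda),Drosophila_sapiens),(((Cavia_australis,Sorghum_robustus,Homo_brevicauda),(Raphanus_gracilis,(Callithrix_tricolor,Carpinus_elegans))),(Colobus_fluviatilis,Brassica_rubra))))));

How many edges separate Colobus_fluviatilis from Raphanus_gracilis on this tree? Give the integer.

5

The MRCA of Colobus_fluviatilis and Raphanus_gracilis is the node subtending (((Cavia_australis,Sorghum_robustus,Homo_brevicauda),(Raphanus_gracilis,(Callithrix_tricolor,Carpinus_elegans))),(Colobus_fluviatilis,Brassica_rubra)).
From Colobus_fluviatilis up to that node: 2 branches. From Raphanus_gracilis up to the same node: 3 branches. Total: 2 + 3 = 5.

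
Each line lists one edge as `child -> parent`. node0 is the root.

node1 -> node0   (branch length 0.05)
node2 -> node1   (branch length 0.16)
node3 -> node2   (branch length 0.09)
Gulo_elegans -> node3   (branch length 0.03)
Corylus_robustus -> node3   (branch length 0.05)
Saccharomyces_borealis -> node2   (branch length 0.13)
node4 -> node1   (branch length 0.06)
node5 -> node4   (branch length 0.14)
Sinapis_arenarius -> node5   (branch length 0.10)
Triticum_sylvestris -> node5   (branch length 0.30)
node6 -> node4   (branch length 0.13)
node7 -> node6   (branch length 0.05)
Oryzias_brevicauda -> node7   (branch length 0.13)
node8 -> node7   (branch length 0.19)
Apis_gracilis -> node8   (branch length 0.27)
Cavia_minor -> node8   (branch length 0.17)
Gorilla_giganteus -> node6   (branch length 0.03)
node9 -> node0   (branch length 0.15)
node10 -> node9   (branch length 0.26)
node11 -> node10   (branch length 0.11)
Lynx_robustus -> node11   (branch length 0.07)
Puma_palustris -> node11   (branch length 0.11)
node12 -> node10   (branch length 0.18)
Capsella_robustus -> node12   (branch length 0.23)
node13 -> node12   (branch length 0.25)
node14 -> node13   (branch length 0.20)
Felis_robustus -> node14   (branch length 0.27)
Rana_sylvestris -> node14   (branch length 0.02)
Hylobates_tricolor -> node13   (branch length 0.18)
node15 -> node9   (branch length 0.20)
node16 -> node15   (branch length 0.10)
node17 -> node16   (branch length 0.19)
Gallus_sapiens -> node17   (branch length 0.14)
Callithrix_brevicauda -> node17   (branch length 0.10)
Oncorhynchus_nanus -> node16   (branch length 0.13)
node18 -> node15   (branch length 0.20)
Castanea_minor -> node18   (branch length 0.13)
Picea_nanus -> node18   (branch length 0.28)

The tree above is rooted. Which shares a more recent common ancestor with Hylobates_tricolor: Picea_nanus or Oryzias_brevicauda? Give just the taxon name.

Picea_nanus

The MRCA of Hylobates_tricolor and Picea_nanus subtends (((Lynx_robustus,Puma_palustris),(Capsella_robustus,((Felis_robustus,Rana_sylvestris),Hylobates_tricolor))),(((Gallus_sapiens,Callithrix_brevicauda),Oncorhynchus_nanus),(Castanea_minor,Picea_nanus))) (11 taxa).
The MRCA of Hylobates_tricolor and Oryzias_brevicauda is the root, subtending the entire tree (20 taxa).
The first is nested inside the second, so Hylobates_tricolor shares a more recent common ancestor with Picea_nanus.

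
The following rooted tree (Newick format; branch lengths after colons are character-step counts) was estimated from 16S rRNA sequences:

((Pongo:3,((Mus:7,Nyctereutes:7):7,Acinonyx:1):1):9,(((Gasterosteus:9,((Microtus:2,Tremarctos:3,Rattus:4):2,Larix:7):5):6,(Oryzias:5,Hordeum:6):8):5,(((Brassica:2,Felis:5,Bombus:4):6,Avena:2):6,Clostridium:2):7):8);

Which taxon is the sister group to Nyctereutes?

Nyctereutes attaches to the tree at the node subtending (Mus,Nyctereutes).
The other lineage descending from that same node — the sister group — is the single tip Mus.

Mus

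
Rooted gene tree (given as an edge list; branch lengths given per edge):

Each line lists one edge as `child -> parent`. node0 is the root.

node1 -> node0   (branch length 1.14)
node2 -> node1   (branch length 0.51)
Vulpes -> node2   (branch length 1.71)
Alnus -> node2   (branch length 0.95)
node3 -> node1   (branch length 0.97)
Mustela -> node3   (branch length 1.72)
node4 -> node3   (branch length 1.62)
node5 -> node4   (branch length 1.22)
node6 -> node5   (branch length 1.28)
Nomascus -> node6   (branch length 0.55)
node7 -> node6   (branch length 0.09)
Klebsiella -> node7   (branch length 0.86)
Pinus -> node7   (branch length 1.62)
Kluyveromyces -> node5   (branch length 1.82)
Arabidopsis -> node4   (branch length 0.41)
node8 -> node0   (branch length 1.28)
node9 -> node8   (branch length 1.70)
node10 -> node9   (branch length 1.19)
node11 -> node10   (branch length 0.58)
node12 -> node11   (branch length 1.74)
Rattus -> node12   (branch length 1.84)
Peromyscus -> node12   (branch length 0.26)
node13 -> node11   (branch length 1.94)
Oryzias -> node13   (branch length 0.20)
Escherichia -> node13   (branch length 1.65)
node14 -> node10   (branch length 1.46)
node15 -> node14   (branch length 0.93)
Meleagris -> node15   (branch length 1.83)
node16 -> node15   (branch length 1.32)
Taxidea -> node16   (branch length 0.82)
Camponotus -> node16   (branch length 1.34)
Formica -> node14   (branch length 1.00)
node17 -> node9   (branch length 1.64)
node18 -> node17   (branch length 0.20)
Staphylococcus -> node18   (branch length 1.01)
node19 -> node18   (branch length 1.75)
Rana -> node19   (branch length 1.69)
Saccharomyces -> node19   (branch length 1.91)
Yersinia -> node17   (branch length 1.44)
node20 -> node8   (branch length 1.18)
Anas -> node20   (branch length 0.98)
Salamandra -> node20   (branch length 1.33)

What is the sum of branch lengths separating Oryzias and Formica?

The path runs Oryzias → … → MRCA → … → Formica; the MRCA is the node subtending (((Rattus,Peromyscus),(Oryzias,Escherichia)),((Meleagris,(Taxidea,Camponotus)),Formica)).
Branch lengths along that path: 0.20 + 1.94 + 0.58 + 1.46 + 1.00 = 5.18.

5.18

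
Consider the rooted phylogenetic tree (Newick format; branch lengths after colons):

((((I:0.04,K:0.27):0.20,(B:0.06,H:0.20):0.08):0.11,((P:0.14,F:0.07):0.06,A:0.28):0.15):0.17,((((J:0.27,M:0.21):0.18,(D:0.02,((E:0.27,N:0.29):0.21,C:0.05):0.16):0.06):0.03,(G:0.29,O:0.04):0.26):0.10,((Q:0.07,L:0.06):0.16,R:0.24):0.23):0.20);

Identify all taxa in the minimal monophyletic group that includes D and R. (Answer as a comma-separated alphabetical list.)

C, D, E, G, J, L, M, N, O, Q, R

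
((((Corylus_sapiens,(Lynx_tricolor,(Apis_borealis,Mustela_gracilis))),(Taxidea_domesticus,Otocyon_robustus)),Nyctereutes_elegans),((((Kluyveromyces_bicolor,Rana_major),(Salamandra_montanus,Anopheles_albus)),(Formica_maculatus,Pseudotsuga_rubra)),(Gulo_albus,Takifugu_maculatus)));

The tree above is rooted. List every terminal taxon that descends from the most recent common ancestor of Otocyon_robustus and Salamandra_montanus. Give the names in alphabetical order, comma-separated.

Tracing Otocyon_robustus: it sits inside (Taxidea_domesticus,Otocyon_robustus).
Tracing Salamandra_montanus: it sits inside (Salamandra_montanus,Anopheles_albus).
The smallest clade enclosing both is the whole tree (their MRCA is the root), so the answer is all 15 tips in alphabetical order.

Anopheles_albus, Apis_borealis, Corylus_sapiens, Formica_maculatus, Gulo_albus, Kluyveromyces_bicolor, Lynx_tricolor, Mustela_gracilis, Nyctereutes_elegans, Otocyon_robustus, Pseudotsuga_rubra, Rana_major, Salamandra_montanus, Takifugu_maculatus, Taxidea_domesticus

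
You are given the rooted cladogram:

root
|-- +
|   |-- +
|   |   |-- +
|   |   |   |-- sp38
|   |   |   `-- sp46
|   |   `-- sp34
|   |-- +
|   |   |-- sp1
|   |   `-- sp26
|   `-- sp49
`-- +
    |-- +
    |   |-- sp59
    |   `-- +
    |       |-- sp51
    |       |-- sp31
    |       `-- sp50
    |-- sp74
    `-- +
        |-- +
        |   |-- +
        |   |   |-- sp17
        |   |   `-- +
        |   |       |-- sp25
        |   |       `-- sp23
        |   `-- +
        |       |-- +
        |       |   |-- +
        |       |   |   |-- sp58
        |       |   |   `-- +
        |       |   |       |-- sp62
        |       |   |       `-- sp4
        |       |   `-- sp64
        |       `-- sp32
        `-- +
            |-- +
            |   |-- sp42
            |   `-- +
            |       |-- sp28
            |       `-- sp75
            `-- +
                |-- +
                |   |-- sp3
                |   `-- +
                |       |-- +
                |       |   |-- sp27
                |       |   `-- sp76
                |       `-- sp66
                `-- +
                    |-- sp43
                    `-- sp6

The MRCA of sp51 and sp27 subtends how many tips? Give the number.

The MRCA of sp51 and sp27 is the node subtending ((sp59,(sp51,sp31,sp50)),sp74,(((sp17,(sp25,sp23)),(((sp58,(sp62,sp4)),sp64),sp32)),((sp42,(sp28,sp75)),((sp3,((sp27,sp76),sp66)),(sp43,sp6))))).
That clade contains 22 terminal taxa: sp17, sp23, sp25, sp27, sp28, sp3, sp31, sp32, sp4, sp42, sp43, sp50, sp51, sp58, sp59, sp6, sp62, sp64, sp66, sp74, sp75, sp76.

22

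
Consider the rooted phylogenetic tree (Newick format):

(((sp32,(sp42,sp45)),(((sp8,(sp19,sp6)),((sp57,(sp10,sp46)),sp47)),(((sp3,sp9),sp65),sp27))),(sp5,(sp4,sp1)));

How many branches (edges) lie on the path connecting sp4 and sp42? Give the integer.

7

The MRCA of sp4 and sp42 is the root of the tree.
From sp4 up to that node: 3 branches. From sp42 up to the same node: 4 branches. Total: 3 + 4 = 7.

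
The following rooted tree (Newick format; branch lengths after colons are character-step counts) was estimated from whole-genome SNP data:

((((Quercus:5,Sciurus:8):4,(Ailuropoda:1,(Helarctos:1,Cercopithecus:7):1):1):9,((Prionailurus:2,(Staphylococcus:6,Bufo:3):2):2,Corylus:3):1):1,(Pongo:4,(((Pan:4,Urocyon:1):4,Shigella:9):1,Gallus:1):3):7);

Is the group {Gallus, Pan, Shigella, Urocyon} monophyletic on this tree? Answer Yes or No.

The most recent common ancestor of these taxa subtends (((Pan,Urocyon),Shigella),Gallus).
That clade has exactly 4 tips — every listed taxon and nothing else — so the group is monophyletic.

Yes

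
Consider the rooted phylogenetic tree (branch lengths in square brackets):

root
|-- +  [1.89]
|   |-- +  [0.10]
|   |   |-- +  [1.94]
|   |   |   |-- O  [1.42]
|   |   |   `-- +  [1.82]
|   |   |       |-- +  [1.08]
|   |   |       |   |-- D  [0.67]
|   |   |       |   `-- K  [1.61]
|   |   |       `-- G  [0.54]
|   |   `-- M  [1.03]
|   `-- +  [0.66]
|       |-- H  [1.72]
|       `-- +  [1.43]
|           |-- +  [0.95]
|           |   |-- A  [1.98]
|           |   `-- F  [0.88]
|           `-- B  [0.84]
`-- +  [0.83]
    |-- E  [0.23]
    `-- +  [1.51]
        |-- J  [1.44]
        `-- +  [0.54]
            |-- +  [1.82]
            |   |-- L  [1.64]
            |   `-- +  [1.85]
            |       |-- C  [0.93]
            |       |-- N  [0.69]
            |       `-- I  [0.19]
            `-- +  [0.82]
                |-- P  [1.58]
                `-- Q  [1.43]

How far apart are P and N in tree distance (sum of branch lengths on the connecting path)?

The path runs P → … → MRCA → … → N; the MRCA is the node subtending ((L,(C,N,I)),(P,Q)).
Branch lengths along that path: 1.58 + 0.82 + 1.82 + 1.85 + 0.69 = 6.76.

6.76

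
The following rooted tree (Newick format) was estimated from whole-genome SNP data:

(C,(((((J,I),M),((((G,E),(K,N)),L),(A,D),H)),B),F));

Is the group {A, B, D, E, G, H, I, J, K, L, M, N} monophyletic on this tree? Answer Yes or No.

Yes

The most recent common ancestor of these taxa subtends ((((J,I),M),((((G,E),(K,N)),L),(A,D),H)),B).
That clade has exactly 12 tips — every listed taxon and nothing else — so the group is monophyletic.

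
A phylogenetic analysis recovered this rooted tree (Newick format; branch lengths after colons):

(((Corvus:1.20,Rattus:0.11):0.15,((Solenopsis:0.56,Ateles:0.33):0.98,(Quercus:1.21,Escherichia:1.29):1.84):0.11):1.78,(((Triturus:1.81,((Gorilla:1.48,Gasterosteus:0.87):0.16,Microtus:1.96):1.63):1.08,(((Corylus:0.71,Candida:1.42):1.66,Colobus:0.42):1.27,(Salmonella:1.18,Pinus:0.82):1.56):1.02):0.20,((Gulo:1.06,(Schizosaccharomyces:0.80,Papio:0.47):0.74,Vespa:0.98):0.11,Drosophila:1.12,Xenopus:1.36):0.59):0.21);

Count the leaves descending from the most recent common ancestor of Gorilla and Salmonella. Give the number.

The MRCA of Gorilla and Salmonella is the node subtending ((Triturus,((Gorilla,Gasterosteus),Microtus)),(((Corylus,Candida),Colobus),(Salmonella,Pinus))).
That clade contains 9 terminal taxa: Candida, Colobus, Corylus, Gasterosteus, Gorilla, Microtus, Pinus, Salmonella, Triturus.

9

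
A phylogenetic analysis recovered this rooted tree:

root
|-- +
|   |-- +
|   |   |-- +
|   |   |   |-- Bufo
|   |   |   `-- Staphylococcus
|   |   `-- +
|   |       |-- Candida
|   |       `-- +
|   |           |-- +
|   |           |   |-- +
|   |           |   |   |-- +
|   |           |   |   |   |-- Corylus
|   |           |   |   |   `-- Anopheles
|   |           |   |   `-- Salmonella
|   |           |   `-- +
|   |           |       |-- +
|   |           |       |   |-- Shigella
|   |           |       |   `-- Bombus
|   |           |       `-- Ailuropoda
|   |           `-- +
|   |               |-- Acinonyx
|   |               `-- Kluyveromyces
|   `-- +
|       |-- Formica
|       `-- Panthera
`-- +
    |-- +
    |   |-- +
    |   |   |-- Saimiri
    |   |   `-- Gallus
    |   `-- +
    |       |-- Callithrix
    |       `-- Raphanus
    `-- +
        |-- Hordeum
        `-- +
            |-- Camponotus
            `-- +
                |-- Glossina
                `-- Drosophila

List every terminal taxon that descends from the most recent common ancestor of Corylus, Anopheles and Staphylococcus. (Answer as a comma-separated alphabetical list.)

Tracing Corylus: it sits inside (Corylus,Anopheles).
Tracing Anopheles: it sits inside (Corylus,Anopheles).
Tracing Staphylococcus: it sits inside (Bufo,Staphylococcus).
The smallest clade enclosing all 3 is ((Bufo,Staphylococcus),(Candida,((((Corylus,Anopheles),Salmonella),((Shigella,Bombus),Ailuropoda)),(Acinonyx,Kluyveromyces)))); the answer is its 11 terminal taxa in alphabetical order.

Acinonyx, Ailuropoda, Anopheles, Bombus, Bufo, Candida, Corylus, Kluyveromyces, Salmonella, Shigella, Staphylococcus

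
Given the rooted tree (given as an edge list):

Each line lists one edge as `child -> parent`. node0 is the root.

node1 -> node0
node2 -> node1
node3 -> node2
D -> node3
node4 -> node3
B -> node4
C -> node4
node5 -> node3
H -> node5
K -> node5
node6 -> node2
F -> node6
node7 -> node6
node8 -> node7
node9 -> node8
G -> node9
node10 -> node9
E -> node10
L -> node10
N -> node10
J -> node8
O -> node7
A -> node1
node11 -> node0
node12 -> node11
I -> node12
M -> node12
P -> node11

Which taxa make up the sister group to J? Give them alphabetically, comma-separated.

J attaches to the tree at the node subtending ((G,(E,L,N)),J).
The other lineage descending from that same node — the sister group — is (G,(E,L,N)); its 4 tips in alphabetical order are the answer.

E, G, L, N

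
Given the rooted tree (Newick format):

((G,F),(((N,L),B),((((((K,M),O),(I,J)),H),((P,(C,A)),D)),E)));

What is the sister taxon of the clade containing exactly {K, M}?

O

The clade containing exactly {K, M} attaches to the tree at the node subtending ((K,M),O).
The other lineage descending from that same node — the sister group — is the single tip O.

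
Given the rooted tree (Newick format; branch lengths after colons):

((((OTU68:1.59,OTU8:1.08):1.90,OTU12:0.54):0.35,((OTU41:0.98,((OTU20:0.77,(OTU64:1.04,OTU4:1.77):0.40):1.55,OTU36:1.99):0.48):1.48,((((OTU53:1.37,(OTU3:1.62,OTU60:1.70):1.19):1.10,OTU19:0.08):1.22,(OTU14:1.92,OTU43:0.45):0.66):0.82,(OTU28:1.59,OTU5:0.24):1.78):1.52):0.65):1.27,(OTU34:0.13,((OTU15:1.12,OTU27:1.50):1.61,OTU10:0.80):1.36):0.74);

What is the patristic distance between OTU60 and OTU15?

The path runs OTU60 → … → MRCA → … → OTU15; the MRCA is the root of the tree.
Branch lengths along that path: 1.70 + 1.19 + 1.10 + 1.22 + 0.82 + 1.52 + 0.65 + 1.27 + 0.74 + 1.36 + 1.61 + 1.12 = 14.30.

14.30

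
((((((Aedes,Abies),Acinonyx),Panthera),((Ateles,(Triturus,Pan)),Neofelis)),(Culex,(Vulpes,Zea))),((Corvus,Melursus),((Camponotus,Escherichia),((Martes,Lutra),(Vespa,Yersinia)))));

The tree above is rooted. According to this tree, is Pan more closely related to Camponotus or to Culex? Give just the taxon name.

The MRCA of Pan and Culex subtends (((((Aedes,Abies),Acinonyx),Panthera),((Ateles,(Triturus,Pan)),Neofelis)),(Culex,(Vulpes,Zea))) (11 taxa).
The MRCA of Pan and Camponotus is the root, subtending the entire tree (19 taxa).
The first is nested inside the second, so Pan shares a more recent common ancestor with Culex.

Culex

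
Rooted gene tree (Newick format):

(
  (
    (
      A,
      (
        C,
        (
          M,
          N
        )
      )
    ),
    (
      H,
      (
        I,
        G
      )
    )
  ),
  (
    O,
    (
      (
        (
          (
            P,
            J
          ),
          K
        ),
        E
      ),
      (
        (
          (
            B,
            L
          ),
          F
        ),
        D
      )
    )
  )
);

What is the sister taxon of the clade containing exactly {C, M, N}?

The clade containing exactly {C, M, N} attaches to the tree at the node subtending (A,(C,(M,N))).
The other lineage descending from that same node — the sister group — is the single tip A.

A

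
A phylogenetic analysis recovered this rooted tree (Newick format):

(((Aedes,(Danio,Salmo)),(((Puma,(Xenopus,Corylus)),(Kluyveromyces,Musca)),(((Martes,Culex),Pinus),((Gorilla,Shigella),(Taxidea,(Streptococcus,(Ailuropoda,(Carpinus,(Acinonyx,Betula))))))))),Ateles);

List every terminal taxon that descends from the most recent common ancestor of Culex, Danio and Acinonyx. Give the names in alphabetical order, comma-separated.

Acinonyx, Aedes, Ailuropoda, Betula, Carpinus, Corylus, Culex, Danio, Gorilla, Kluyveromyces, Martes, Musca, Pinus, Puma, Salmo, Shigella, Streptococcus, Taxidea, Xenopus

Tracing Culex: it sits inside (Martes,Culex).
Tracing Danio: it sits inside (Danio,Salmo).
Tracing Acinonyx: it sits inside (Acinonyx,Betula).
The smallest clade enclosing all 3 is ((Aedes,(Danio,Salmo)),(((Puma,(Xenopus,Corylus)),(Kluyveromyces,Musca)),(((Martes,Culex),Pinus),((Gorilla,Shigella),(Taxidea,(Streptococcus,(Ailuropoda,(Carpinus,(Acinonyx,Betula))))))))); the answer is its 19 terminal taxa in alphabetical order.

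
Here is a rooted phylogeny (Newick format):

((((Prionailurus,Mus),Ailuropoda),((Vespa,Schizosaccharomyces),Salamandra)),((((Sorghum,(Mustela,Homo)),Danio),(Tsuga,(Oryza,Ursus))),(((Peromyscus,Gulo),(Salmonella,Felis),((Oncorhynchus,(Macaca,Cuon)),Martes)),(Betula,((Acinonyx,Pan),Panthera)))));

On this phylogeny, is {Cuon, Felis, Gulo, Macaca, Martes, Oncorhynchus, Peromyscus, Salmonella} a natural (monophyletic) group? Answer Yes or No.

The most recent common ancestor of these taxa subtends ((Peromyscus,Gulo),(Salmonella,Felis),((Oncorhynchus,(Macaca,Cuon)),Martes)).
That clade has exactly 8 tips — every listed taxon and nothing else — so the group is monophyletic.

Yes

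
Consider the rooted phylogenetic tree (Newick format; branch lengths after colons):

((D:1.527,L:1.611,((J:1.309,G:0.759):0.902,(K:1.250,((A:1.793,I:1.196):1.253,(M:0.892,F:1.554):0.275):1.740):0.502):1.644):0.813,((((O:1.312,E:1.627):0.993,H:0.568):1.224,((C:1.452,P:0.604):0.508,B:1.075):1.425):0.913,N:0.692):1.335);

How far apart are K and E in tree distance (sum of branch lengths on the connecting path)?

10.301

The path runs K → … → MRCA → … → E; the MRCA is the root of the tree.
Branch lengths along that path: 1.250 + 0.502 + 1.644 + 0.813 + 1.335 + 0.913 + 1.224 + 0.993 + 1.627 = 10.301.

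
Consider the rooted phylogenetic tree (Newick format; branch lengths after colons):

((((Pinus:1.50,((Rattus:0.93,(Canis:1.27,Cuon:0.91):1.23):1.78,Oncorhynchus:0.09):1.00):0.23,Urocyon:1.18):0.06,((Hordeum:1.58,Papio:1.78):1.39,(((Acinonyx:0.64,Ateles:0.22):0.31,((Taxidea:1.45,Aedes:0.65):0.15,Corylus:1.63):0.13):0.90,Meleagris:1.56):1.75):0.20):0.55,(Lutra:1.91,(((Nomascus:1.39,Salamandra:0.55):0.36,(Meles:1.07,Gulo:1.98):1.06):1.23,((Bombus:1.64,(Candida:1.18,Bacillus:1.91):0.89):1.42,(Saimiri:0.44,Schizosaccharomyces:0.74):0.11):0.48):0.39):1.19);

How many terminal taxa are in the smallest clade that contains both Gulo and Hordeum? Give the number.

24

The MRCA of Gulo and Hordeum is the root, so the clade is the entire tree.
That clade contains 24 terminal taxa: Acinonyx, Aedes, Ateles, Bacillus, Bombus, Candida, Canis, Corylus, Cuon, Gulo, Hordeum, Lutra, Meleagris, Meles, Nomascus, Oncorhynchus, Papio, Pinus, Rattus, Saimiri, Salamandra, Schizosaccharomyces, Taxidea, Urocyon.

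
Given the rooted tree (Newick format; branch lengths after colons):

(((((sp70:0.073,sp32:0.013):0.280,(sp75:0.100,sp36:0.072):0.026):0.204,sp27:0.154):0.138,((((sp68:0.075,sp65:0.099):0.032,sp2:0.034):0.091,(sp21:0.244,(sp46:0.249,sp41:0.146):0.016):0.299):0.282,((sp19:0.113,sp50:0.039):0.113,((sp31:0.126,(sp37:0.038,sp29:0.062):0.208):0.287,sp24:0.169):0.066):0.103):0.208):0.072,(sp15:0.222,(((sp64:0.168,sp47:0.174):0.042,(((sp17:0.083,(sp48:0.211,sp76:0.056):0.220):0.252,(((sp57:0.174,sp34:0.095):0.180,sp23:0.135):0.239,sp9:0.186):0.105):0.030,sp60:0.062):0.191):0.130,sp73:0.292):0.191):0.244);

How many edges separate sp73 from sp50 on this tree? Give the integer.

The MRCA of sp73 and sp50 is the root of the tree.
From sp73 up to that node: 3 branches. From sp50 up to the same node: 5 branches. Total: 3 + 5 = 8.

8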